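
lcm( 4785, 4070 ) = 354090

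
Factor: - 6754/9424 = -3377/4712= - 2^( - 3)*11^1*19^ ( - 1 ) *31^( - 1)*307^1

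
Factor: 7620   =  2^2*3^1 * 5^1*127^1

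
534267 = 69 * 7743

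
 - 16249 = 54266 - 70515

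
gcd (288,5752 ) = 8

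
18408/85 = 216 + 48/85 = 216.56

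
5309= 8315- 3006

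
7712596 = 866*8906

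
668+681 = 1349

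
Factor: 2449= 31^1*79^1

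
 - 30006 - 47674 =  - 77680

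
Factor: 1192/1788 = 2/3 = 2^1* 3^( - 1 )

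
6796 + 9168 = 15964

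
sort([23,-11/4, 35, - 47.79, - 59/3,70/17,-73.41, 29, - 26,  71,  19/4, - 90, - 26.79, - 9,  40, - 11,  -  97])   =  [-97 ,-90,  -  73.41, -47.79,-26.79,  -  26, - 59/3,  -  11 , - 9, - 11/4 , 70/17,19/4 , 23, 29, 35,40,  71 ]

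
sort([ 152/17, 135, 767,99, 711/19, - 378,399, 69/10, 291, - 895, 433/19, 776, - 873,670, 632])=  [ - 895, - 873, - 378,69/10, 152/17, 433/19, 711/19,99, 135,291,399, 632, 670, 767,776]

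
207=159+48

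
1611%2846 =1611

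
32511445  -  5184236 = 27327209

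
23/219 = 23/219 = 0.11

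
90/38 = 2 + 7/19 = 2.37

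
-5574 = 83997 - 89571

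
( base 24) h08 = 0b10011001001000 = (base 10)9800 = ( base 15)2D85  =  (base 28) CE0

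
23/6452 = 23/6452 =0.00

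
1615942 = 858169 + 757773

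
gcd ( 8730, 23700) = 30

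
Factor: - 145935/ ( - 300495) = 3^2*13^ ( - 1 ) * 47^1*67^(  -  1)  =  423/871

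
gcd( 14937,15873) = 39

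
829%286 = 257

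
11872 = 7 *1696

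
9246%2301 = 42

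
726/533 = 726/533 = 1.36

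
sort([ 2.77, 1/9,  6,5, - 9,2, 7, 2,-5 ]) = [ - 9, - 5, 1/9, 2, 2,2.77, 5,6,7]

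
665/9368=665/9368 = 0.07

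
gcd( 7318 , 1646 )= 2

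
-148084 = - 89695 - 58389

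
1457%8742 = 1457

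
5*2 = 10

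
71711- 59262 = 12449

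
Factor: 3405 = 3^1* 5^1  *  227^1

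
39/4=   39/4 = 9.75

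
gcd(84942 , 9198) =18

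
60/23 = 60/23= 2.61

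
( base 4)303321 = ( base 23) 669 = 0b110011111001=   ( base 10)3321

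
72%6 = 0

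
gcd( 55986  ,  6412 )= 14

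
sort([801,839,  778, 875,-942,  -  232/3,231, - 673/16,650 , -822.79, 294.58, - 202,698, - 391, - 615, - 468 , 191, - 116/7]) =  [ - 942,- 822.79, - 615,-468, - 391, - 202, - 232/3, - 673/16, - 116/7,191 , 231, 294.58 , 650 , 698,778,  801, 839, 875 ]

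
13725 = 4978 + 8747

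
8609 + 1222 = 9831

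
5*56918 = 284590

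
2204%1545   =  659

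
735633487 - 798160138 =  - 62526651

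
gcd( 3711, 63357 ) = 3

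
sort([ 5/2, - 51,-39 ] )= [-51,-39,5/2 ]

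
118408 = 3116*38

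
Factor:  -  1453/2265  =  -3^( - 1)*5^(-1)*151^ ( - 1 )*1453^1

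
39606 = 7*5658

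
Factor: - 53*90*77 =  - 2^1 * 3^2*5^1*7^1*11^1*53^1= - 367290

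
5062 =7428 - 2366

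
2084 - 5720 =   -  3636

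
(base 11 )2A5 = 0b101100101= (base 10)357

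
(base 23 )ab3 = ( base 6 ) 41402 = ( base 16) 15aa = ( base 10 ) 5546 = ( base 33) 532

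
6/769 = 6/769 = 0.01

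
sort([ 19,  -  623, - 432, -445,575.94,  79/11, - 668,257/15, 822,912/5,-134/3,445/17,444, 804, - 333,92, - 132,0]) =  [ - 668, - 623, - 445, - 432, - 333,-132, - 134/3, 0 , 79/11 , 257/15, 19,445/17, 92,  912/5,444,575.94,804, 822]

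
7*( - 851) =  - 5957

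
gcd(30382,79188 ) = 2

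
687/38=18 + 3/38 = 18.08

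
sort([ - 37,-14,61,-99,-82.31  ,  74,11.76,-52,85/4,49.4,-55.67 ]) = [-99, - 82.31, - 55.67, - 52, - 37,-14,  11.76,85/4, 49.4,61, 74]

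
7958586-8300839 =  - 342253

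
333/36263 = 333/36263 = 0.01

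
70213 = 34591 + 35622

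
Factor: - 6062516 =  - 2^2*193^1*7853^1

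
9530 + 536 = 10066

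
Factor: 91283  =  91283^1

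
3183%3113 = 70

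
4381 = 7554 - 3173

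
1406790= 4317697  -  2910907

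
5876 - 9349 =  - 3473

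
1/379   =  1/379 = 0.00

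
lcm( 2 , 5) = 10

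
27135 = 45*603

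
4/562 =2/281  =  0.01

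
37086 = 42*883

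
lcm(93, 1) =93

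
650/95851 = 650/95851=0.01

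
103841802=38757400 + 65084402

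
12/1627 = 12/1627=0.01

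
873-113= 760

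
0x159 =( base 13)207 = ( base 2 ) 101011001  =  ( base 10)345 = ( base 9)423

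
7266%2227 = 585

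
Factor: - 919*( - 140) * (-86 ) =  - 2^3*5^1*7^1*43^1 * 919^1 = - 11064760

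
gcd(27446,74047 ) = 1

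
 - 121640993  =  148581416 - 270222409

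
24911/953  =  24911/953 = 26.14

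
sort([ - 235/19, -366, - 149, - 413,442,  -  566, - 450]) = [ - 566, - 450 , - 413, - 366, - 149, - 235/19,442]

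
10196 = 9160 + 1036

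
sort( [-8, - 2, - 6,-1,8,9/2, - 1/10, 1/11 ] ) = [-8,-6,-2, - 1, - 1/10, 1/11, 9/2,8] 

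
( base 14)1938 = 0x11CE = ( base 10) 4558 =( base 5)121213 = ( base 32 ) 4EE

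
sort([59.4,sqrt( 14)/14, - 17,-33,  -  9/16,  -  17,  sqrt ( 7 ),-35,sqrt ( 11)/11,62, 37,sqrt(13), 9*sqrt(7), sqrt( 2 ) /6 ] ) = [-35, - 33, - 17, - 17, - 9/16,sqrt(2)/6 , sqrt(14 )/14,sqrt( 11) /11,sqrt(7 ),sqrt ( 13 ),  9*sqrt(7), 37 , 59.4,62] 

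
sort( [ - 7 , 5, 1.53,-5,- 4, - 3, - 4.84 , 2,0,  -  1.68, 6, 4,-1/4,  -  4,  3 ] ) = [-7,-5, - 4.84, - 4  ,-4, - 3,-1.68, - 1/4,0,1.53 , 2,3, 4,  5, 6]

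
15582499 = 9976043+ 5606456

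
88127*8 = 705016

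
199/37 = 199/37   =  5.38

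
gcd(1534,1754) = 2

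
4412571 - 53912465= - 49499894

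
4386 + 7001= 11387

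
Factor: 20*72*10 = 2^6*3^2*5^2= 14400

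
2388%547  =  200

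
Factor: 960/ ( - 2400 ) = - 2^1*5^(- 1) = - 2/5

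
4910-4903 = 7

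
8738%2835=233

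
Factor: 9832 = 2^3*1229^1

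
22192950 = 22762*975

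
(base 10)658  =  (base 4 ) 22102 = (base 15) 2DD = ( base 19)1fc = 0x292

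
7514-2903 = 4611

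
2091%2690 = 2091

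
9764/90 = 108 + 22/45 = 108.49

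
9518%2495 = 2033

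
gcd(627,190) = 19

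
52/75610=26/37805 = 0.00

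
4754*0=0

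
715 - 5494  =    -  4779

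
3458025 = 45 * 76845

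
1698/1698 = 1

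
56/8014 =28/4007 = 0.01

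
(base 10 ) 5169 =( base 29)647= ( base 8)12061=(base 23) 9hh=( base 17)10f1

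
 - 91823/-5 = 91823/5  =  18364.60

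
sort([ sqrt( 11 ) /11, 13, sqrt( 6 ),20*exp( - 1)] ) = [ sqrt(11) /11,sqrt( 6), 20*exp( - 1 ),  13] 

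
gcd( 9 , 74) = 1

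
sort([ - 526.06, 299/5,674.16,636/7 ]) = [  -  526.06,  299/5,636/7 , 674.16] 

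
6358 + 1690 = 8048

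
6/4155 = 2/1385= 0.00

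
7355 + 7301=14656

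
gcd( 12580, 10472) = 68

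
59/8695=59/8695 = 0.01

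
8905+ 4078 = 12983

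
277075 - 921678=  - 644603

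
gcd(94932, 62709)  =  3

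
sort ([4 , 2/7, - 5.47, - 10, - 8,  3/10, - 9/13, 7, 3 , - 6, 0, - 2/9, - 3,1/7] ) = [ - 10, - 8, - 6,  -  5.47,-3, - 9/13, - 2/9,0, 1/7,2/7  ,  3/10,3, 4, 7] 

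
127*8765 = 1113155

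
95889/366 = 261 + 121/122   =  261.99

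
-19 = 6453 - 6472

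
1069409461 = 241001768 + 828407693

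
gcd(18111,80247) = 3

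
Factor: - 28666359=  - 3^3*1061717^1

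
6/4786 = 3/2393  =  0.00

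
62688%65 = 28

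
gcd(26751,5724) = 3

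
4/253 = 4/253 =0.02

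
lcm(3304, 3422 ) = 95816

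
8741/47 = 185 + 46/47   =  185.98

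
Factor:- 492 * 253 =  - 124476 = - 2^2 * 3^1 * 11^1*23^1*41^1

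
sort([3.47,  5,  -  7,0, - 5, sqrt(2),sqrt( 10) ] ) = [ - 7, - 5,0,sqrt(2),sqrt( 10 ), 3.47,5]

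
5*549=2745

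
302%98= 8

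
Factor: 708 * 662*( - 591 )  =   - 2^3 * 3^2*59^1*197^1*331^1 = -276999336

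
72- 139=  - 67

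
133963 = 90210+43753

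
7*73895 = 517265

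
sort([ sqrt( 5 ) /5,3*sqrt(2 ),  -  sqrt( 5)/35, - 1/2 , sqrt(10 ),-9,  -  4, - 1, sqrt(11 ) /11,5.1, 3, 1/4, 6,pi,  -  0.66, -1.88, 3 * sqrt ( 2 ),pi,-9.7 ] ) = [ - 9.7, - 9, - 4, - 1.88, - 1,-0.66, - 1/2,-sqrt ( 5) /35, 1/4,sqrt(11 ) /11,sqrt (5 )/5, 3,pi, pi , sqrt( 10),3*sqrt(2 ),3*sqrt( 2 ), 5.1 , 6 ] 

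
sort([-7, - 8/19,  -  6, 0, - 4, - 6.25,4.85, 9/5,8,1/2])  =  [ - 7, - 6.25, - 6, - 4,-8/19 , 0,1/2,9/5, 4.85, 8] 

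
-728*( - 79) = 57512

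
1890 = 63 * 30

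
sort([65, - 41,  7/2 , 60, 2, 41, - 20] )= [  -  41, - 20,2, 7/2 , 41, 60,  65]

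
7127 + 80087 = 87214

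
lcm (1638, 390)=8190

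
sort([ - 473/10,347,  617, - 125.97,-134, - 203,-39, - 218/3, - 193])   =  [- 203,  -  193, - 134,-125.97, - 218/3 ,-473/10, - 39,347,  617]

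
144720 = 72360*2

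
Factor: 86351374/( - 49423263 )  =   - 2^1*3^( - 1)*73^( -1)*137^1 * 2719^( - 1)*3797^1 =-1040378/595461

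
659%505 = 154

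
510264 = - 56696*( - 9)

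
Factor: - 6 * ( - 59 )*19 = 6726  =  2^1 * 3^1 *19^1*59^1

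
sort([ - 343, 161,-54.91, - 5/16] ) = [-343,-54.91 ,-5/16,161]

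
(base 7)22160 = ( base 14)2067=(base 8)12713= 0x15cb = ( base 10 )5579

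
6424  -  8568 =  - 2144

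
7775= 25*311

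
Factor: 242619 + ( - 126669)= 115950  =  2^1*3^1 *5^2*773^1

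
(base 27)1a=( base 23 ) 1E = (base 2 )100101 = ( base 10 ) 37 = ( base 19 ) 1i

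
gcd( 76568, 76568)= 76568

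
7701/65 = 7701/65= 118.48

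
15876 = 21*756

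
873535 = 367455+506080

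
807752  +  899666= 1707418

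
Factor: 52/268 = 13/67 = 13^1*67^ ( - 1 ) 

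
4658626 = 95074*49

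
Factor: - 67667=-157^1  *  431^1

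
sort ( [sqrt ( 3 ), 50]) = [ sqrt(3) , 50]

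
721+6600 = 7321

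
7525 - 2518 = 5007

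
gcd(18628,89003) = 1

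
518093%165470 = 21683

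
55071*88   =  4846248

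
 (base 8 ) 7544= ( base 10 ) 3940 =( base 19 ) ah7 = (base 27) 5AP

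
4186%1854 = 478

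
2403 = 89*27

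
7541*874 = 6590834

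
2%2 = 0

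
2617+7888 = 10505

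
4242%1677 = 888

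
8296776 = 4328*1917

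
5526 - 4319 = 1207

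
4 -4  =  0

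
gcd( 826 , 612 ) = 2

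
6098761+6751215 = 12849976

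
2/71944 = 1/35972 = 0.00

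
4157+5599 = 9756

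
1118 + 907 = 2025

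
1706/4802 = 853/2401=0.36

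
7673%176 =105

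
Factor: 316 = 2^2*79^1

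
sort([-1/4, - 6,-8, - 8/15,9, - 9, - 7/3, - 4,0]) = [  -  9, - 8, -6, - 4, - 7/3, - 8/15, - 1/4,  0, 9 ]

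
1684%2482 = 1684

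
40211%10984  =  7259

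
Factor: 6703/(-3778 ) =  - 2^ (-1)*1889^ ( - 1)*6703^1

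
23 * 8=184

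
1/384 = 1/384 = 0.00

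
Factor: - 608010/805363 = - 46770/61951 = - 2^1*3^1*5^1*41^(-1)* 1511^( - 1 )* 1559^1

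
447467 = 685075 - 237608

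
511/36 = 511/36 = 14.19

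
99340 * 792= 78677280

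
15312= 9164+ 6148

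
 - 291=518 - 809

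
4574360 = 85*53816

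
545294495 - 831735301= - 286440806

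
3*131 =393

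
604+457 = 1061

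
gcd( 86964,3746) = 2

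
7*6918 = 48426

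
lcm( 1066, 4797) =9594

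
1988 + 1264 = 3252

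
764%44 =16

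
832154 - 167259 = 664895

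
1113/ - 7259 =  - 1 + 878/1037=- 0.15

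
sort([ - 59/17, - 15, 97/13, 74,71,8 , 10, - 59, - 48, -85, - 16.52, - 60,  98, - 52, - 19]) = [ - 85,- 60, - 59, - 52,- 48, - 19, - 16.52, - 15,- 59/17, 97/13, 8,10, 71, 74, 98]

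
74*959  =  70966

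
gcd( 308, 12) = 4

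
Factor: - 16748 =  - 2^2*  53^1 *79^1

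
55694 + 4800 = 60494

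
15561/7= 2223 = 2223.00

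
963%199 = 167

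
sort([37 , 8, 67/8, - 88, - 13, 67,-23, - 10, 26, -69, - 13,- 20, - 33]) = [ - 88, - 69, - 33, - 23, - 20, - 13, - 13, - 10, 8 , 67/8, 26,  37,67]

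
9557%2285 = 417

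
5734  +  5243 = 10977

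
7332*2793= 20478276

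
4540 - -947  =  5487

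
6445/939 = 6 + 811/939 = 6.86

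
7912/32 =247+1/4 = 247.25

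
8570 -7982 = 588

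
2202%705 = 87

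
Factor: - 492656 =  - 2^4*41^1*751^1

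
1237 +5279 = 6516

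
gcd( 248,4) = 4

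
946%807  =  139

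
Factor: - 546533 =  - 13^1*17^1  *2473^1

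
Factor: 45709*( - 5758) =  - 263192422  =  - 2^1*43^1*1063^1* 2879^1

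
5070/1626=845/271 = 3.12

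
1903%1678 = 225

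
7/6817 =7/6817= 0.00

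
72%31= 10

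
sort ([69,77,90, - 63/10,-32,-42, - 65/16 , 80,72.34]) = [  -  42, - 32, - 63/10,  -  65/16,69,72.34,77,80, 90]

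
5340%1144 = 764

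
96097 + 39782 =135879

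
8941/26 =343 + 23/26 = 343.88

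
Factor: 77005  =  5^1 * 15401^1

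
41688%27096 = 14592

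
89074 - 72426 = 16648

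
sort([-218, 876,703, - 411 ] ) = [ - 411,- 218 , 703,876] 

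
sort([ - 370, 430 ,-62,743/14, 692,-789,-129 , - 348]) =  [ - 789,-370,- 348, - 129,-62 , 743/14,430 , 692 ]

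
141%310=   141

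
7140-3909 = 3231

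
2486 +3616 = 6102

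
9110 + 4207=13317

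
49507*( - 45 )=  - 2227815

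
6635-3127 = 3508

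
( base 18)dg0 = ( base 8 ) 10624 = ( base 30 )500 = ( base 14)18d6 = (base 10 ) 4500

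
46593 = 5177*9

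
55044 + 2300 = 57344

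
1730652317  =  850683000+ 879969317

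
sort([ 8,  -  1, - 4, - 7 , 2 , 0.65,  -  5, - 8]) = [-8, - 7, - 5, - 4, - 1, 0.65, 2, 8 ]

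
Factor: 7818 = 2^1 * 3^1*1303^1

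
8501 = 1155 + 7346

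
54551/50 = 54551/50 = 1091.02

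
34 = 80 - 46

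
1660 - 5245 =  - 3585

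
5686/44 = 129  +  5/22= 129.23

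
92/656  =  23/164 = 0.14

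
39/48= 13/16 = 0.81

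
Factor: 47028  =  2^2 * 3^1*3919^1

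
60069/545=110+119/545  =  110.22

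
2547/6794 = 2547/6794 = 0.37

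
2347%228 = 67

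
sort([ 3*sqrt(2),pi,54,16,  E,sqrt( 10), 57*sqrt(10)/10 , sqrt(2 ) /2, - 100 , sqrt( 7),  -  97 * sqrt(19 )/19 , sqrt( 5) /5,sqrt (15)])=[ - 100,-97*sqrt ( 19) /19, sqrt( 5 )/5,sqrt(2) /2,sqrt(7 ), E, pi,sqrt( 10),sqrt( 15 ),3*sqrt( 2 ),16,57 * sqrt( 10 )/10, 54]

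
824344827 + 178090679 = 1002435506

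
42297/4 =42297/4= 10574.25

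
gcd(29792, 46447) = 1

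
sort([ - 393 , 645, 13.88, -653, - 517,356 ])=[ - 653,-517, - 393, 13.88, 356, 645] 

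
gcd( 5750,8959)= 1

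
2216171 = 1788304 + 427867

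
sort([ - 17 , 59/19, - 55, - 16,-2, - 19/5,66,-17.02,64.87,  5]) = [-55,-17.02, - 17, - 16, - 19/5, - 2,  59/19,5, 64.87,66]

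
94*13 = 1222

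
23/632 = 23/632=0.04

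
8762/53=165  +  17/53 = 165.32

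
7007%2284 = 155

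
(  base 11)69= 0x4B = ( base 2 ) 1001011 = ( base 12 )63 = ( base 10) 75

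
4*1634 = 6536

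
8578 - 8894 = - 316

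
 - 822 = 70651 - 71473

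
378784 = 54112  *7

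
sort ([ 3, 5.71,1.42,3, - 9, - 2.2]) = [ - 9, - 2.2,  1.42,3,  3,5.71]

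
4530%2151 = 228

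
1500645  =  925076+575569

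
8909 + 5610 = 14519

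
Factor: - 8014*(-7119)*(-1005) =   -  2^1*3^3* 5^1 * 7^1*67^1*113^1*4007^1 = - 57336924330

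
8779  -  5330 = 3449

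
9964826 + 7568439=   17533265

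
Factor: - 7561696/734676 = - 1890424/183669 = -2^3*3^( - 1)*19^1*12437^1*61223^ (-1 ) 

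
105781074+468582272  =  574363346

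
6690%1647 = 102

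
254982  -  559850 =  - 304868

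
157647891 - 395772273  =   - 238124382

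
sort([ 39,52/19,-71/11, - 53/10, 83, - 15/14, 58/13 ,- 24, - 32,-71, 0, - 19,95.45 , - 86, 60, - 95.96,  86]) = [ - 95.96,-86, -71, - 32, - 24, - 19,-71/11, - 53/10, - 15/14,0,52/19,58/13,39,60,83, 86,95.45 ] 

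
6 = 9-3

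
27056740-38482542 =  - 11425802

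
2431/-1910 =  - 2431/1910= - 1.27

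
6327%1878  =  693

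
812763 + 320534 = 1133297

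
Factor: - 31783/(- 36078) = 2^ ( - 1)*3^( - 1) * 7^(- 1)*37^1=37/42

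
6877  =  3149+3728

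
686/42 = 49/3= 16.33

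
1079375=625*1727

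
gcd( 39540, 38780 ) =20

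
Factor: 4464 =2^4*3^2*31^1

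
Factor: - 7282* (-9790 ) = 2^2*5^1  *  11^2 * 89^1 * 331^1 = 71290780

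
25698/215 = 25698/215  =  119.53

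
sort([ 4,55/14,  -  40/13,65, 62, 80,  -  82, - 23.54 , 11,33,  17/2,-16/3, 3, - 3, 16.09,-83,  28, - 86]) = [ - 86, - 83,-82, - 23.54, - 16/3,-40/13, - 3, 3 , 55/14,4, 17/2,  11,16.09,28,  33,62,65,80] 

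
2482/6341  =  146/373 = 0.39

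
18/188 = 9/94 = 0.10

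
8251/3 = 2750 + 1/3 = 2750.33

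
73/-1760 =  - 73/1760 = -  0.04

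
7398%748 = 666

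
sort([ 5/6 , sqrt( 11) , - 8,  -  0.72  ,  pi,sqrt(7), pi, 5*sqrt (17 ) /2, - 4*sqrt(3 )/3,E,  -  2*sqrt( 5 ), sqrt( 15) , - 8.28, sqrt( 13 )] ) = [ - 8.28, -8,- 2 *sqrt(5), - 4*sqrt ( 3)/3, - 0.72, 5/6, sqrt( 7 ),E, pi, pi, sqrt( 11 ),  sqrt (13), sqrt( 15 ),5*sqrt( 17)/2]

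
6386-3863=2523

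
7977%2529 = 390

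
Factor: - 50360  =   - 2^3 * 5^1*1259^1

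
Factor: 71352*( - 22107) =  -2^3 * 3^3*991^1*7369^1 = - 1577378664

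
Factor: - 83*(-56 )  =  2^3*7^1*83^1 = 4648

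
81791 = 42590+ 39201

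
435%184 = 67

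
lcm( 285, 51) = 4845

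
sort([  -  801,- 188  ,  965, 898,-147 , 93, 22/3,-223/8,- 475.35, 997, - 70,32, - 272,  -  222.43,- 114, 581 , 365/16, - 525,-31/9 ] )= [-801,- 525,  -  475.35, - 272, - 222.43, - 188,  -  147, - 114, - 70 , - 223/8, - 31/9,22/3, 365/16,32 , 93, 581, 898, 965, 997]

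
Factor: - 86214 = -2^1 * 3^1 * 14369^1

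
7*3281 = 22967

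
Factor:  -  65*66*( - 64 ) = 2^7 * 3^1*5^1*11^1*13^1 = 274560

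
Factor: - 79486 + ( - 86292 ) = -2^1 * 82889^1 = -165778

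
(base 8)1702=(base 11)7A5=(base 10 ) 962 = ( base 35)RH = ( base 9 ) 1278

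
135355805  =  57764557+77591248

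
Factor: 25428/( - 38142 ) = - 2/3 = - 2^1 * 3^ ( - 1)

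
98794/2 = 49397 = 49397.00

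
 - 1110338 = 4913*( - 226)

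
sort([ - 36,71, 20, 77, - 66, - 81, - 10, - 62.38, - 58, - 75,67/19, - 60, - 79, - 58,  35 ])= [-81, - 79, - 75,- 66 , - 62.38, - 60, - 58, - 58 , - 36, - 10, 67/19, 20,35,71,77 ] 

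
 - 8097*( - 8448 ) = 68403456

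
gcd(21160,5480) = 40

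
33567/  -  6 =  -11189/2 = - 5594.50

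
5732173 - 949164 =4783009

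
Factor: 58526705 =5^1*263^1*44507^1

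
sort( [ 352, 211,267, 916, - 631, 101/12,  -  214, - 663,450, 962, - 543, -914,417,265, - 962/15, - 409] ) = [ - 914 , - 663, - 631, - 543, - 409, - 214, -962/15,101/12,211,265,267, 352,417,450, 916,962 ] 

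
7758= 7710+48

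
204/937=204/937 = 0.22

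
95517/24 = 31839/8 = 3979.88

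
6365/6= 6365/6 = 1060.83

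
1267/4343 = 1267/4343 = 0.29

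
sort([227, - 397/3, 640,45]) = [ - 397/3 , 45, 227,640] 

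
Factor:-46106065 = -5^1*19^1  *  317^1*1531^1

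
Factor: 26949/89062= 2^( - 1)*3^1*13^1* 691^1*44531^( - 1) 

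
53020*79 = 4188580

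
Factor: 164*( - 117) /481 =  - 1476/37= - 2^2 * 3^2 * 37^( - 1)*41^1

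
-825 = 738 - 1563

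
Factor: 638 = 2^1 * 11^1 * 29^1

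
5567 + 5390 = 10957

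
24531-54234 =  - 29703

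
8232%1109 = 469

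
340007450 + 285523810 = 625531260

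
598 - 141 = 457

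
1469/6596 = 1469/6596=0.22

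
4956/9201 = 1652/3067 = 0.54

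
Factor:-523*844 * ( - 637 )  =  2^2 * 7^2*13^1*211^1*523^1 = 281179444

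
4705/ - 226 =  - 21 + 41/226= - 20.82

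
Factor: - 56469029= -103^1*548243^1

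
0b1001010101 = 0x255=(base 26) mp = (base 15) 29c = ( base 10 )597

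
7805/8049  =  7805/8049 = 0.97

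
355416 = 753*472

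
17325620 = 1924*9005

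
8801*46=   404846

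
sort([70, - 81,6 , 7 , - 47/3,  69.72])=[-81, - 47/3, 6,  7, 69.72, 70]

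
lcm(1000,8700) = 87000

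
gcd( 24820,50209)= 1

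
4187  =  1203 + 2984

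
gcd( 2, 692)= 2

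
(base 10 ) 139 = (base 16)8B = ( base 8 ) 213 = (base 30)4j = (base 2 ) 10001011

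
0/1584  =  0= 0.00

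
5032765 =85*59209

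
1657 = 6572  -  4915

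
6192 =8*774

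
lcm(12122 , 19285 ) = 424270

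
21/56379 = 7/18793 = 0.00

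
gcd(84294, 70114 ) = 2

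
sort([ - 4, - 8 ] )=[ - 8,  -  4 ] 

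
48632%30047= 18585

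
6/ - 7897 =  - 1 + 7891/7897 = - 0.00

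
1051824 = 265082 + 786742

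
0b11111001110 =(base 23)3hk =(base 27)2k0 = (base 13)BA9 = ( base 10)1998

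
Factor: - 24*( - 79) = 1896 = 2^3*3^1*79^1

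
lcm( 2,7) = 14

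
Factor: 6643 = 7^1*13^1*73^1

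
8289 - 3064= 5225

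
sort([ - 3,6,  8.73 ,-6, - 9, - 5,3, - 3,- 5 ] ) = [- 9,- 6, - 5,-5,  -  3,- 3,3, 6,  8.73 ]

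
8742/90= 97  +  2/15 = 97.13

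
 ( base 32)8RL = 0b10001101110101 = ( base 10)9077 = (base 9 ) 13405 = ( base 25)ED2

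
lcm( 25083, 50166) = 50166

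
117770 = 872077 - 754307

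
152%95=57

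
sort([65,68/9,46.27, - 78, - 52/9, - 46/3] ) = [ - 78,-46/3, - 52/9, 68/9,  46.27,65] 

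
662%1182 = 662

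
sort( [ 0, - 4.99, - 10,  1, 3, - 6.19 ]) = [ - 10, -6.19, - 4.99,0, 1, 3 ] 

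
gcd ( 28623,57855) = 609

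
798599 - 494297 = 304302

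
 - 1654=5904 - 7558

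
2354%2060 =294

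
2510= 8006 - 5496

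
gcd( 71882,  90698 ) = 2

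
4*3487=13948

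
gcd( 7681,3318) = 1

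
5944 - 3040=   2904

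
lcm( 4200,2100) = 4200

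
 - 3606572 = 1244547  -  4851119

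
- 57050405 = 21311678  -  78362083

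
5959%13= 5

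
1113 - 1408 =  - 295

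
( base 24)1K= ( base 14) 32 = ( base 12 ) 38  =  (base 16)2C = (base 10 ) 44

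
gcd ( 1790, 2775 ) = 5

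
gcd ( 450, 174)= 6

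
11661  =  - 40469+52130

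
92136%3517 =694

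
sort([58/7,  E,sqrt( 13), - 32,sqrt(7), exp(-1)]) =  [ - 32, exp(-1),sqrt(7),E, sqrt( 13) , 58/7 ] 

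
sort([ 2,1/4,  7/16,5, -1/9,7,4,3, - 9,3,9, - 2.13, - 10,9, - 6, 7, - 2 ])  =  [ - 10, - 9,-6, -2.13 , - 2, - 1/9,1/4 , 7/16,2,3,3,4,5, 7,7,9,9] 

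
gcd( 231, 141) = 3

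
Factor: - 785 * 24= - 18840= - 2^3 * 3^1 * 5^1 * 157^1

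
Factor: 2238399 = 3^2 * 73^1 *3407^1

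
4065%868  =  593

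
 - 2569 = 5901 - 8470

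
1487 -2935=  - 1448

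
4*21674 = 86696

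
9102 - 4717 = 4385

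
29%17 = 12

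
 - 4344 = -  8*543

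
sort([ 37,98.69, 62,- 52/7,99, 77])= [ - 52/7, 37, 62,77,98.69,99 ]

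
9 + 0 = 9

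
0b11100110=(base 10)230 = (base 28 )86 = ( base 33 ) 6W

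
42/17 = 42/17 = 2.47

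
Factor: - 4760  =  -2^3*5^1*7^1*17^1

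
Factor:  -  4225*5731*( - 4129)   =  5^2*11^1*13^2*521^1*4129^1 = 99977438275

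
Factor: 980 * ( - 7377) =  - 2^2* 3^1 * 5^1 * 7^2*2459^1 =- 7229460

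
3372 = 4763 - 1391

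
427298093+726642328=1153940421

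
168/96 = 7/4 = 1.75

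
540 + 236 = 776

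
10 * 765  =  7650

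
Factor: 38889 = 3^2*29^1 * 149^1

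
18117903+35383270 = 53501173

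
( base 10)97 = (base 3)10121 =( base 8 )141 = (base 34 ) 2T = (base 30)37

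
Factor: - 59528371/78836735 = - 5^( - 1) * 7^1*17^(-1) * 927491^(-1)*8504053^1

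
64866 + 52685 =117551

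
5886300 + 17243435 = 23129735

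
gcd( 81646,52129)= 1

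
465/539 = 465/539 = 0.86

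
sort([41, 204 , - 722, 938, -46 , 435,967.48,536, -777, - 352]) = [  -  777, - 722, - 352 ,-46, 41,204,  435,536,938 , 967.48 ]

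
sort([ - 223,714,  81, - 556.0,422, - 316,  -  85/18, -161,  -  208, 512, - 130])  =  [-556.0 , -316, - 223, - 208, -161, - 130, - 85/18,81, 422, 512,  714] 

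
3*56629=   169887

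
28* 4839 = 135492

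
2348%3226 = 2348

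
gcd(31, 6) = 1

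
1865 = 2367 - 502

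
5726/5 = 1145 + 1/5 = 1145.20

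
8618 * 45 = 387810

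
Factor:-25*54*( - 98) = 132300 = 2^2*3^3*5^2*7^2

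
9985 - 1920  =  8065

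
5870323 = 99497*59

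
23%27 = 23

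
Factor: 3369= 3^1*1123^1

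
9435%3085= 180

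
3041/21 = 3041/21= 144.81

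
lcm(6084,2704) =24336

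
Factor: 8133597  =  3^2*181^1*4993^1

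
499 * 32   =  15968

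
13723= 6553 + 7170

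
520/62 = 8 + 12/31 = 8.39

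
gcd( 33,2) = 1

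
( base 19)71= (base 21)68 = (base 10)134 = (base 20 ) 6E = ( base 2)10000110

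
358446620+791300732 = 1149747352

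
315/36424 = 315/36424 = 0.01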